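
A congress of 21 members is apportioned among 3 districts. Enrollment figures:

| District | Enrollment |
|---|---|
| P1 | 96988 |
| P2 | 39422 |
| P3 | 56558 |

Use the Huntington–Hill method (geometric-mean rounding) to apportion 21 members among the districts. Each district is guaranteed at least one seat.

P1 11; P2 4; P3 6

With divisor 9031: modified quotas P1 10.739, P2 4.365, P3 6.263.
Geometric-mean thresholds: P1 √(10·11)=10.488, P2 √(4·5)=4.472, P3 √(6·7)=6.481.
Each quota rounded against its threshold gives P1 11, P2 4, P3 6 (total 21).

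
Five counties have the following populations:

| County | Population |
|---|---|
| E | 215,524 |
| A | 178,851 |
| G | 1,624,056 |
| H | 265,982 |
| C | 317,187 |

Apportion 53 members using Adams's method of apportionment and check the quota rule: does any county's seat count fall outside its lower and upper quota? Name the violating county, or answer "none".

Standard quotas: E 4.391, A 3.644, G 33.085, H 5.419, C 6.462.
Adams allocation: E 5, A 4, G 31, H 6, C 7.
G has quota 33.085 (lower 33, upper 34) but receives 31 — outside the quota interval.

G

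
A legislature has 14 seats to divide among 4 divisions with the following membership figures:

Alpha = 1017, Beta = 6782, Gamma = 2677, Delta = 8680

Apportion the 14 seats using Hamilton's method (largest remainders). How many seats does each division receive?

Standard divisor: 19156 ÷ 14 ≈ 1368.286.
Standard quotas: Alpha 0.7433, Beta 4.9566, Gamma 1.9565, Delta 6.3437.
Lower quotas: Alpha 0, Beta 4, Gamma 1, Delta 6 (sum 11, leaving 3 seats).
Remainders in descending order: Beta 0.9566, Gamma 0.9565, Alpha 0.7433, Delta 0.3437.
The surplus seats go to Beta, Gamma, Alpha.

Alpha=1; Beta=5; Gamma=2; Delta=6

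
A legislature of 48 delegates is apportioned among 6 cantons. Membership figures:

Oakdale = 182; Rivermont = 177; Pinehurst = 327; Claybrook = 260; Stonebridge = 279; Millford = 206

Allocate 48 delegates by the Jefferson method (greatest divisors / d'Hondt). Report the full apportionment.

Oakdale 6, Rivermont 6, Pinehurst 11, Claybrook 9, Stonebridge 9, Millford 7

Standard divisor 1431/48 ≈ 29.812; standard quotas: Oakdale 6.105, Rivermont 5.937, Pinehurst 10.969, Claybrook 8.721, Stonebridge 9.358, Millford 6.910.
Rounding down gives 6, 5, 10, 8, 9, 6 = 44 seats, so the divisor must be adjusted.
With modified divisor 28: modified quotas Oakdale 6.500, Rivermont 6.321, Pinehurst 11.679, Claybrook 9.286, Stonebridge 9.964, Millford 7.357.
Rounding down: Oakdale 6, Rivermont 6, Pinehurst 11, Claybrook 9, Stonebridge 9, Millford 7 (total 48).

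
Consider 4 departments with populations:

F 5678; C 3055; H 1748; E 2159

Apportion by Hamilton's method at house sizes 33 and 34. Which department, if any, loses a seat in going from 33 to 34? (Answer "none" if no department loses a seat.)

none

At 33 seats: F 15, C 8, H 4, E 6.
At 34 seats: F 15, C 8, H 5, E 6.
No department's allocation decreased.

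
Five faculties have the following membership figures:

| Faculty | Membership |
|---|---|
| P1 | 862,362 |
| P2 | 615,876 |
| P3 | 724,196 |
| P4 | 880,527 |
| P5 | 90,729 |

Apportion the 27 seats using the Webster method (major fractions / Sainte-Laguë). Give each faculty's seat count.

P1: 7; P2: 5; P3: 6; P4: 8; P5: 1

Standard divisor 3173690/27 ≈ 117544.074; standard quotas: P1 7.336, P2 5.240, P3 6.161, P4 7.491, P5 0.772.
Rounding to the nearest integer gives 7, 5, 6, 7, 1 = 26 seats, so the divisor must be adjusted.
With modified divisor 116200: modified quotas P1 7.421, P2 5.300, P3 6.232, P4 7.578, P5 0.781.
Rounding to the nearest integer: P1 7, P2 5, P3 6, P4 8, P5 1 (total 27).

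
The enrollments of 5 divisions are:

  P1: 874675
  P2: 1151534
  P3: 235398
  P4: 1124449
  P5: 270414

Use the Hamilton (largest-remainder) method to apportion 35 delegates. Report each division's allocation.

Total 3656470; standard divisor 3656470/35 ≈ 104470.571.
Standard quotas: P1 8.3725, P2 11.0226, P3 2.2532, P4 10.7633, P5 2.5884.
Lower quotas: P1 8, P2 11, P3 2, P4 10, P5 2 (sum 33, leaving 2 seats).
Remainders in descending order: P4 0.7633, P5 0.5884, P1 0.3725, P3 0.2532, P2 0.0226.
The surplus seats go to P4, P5.

P1=8, P2=11, P3=2, P4=11, P5=3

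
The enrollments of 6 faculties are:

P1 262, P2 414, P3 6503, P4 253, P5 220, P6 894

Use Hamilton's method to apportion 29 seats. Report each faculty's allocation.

The standard divisor is 8546/29 ≈ 294.69.
Standard quotas: P1 0.8891, P2 1.4049, P3 22.0673, P4 0.8585, P5 0.7465, P6 3.0337.
Lower quotas: P1 0, P2 1, P3 22, P4 0, P5 0, P6 3 (sum 26, leaving 3 seats).
Remainders in descending order: P1 0.8891, P4 0.8585, P5 0.7465, P2 0.4049, P3 0.0673, P6 0.0337.
Largest remainders: P1, P4, P5 receive the extra seats.

P1=1, P2=1, P3=22, P4=1, P5=1, P6=3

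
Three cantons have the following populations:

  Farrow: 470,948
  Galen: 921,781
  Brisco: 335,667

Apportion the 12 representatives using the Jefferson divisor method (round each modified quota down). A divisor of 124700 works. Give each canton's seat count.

With modified divisor 124700: modified quotas Farrow 3.777, Galen 7.392, Brisco 2.692.
Rounding down: Farrow 3, Galen 7, Brisco 2 (total 12).

Farrow 3, Galen 7, Brisco 2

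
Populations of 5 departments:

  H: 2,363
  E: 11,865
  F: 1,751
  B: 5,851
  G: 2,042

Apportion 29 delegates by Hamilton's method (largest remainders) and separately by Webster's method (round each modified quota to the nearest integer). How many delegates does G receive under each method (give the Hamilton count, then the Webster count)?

3 and 2

Hamilton: H 3, E 14, F 2, B 7, G 3.
Webster: H 3, E 15, F 2, B 7, G 2.
G gets 3 under Hamilton and 2 under Webster.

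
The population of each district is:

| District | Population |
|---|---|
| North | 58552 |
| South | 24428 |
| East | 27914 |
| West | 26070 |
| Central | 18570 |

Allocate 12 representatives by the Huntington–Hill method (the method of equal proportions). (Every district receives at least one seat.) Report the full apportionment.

North 4, South 2, East 2, West 2, Central 2

With divisor 13112: modified quotas North 4.466, South 1.863, East 2.129, West 1.988, Central 1.416.
Geometric-mean thresholds: North √(4·5)=4.472, South √(1·2)=1.414, East √(2·3)=2.449, West √(1·2)=1.414, Central √(1·2)=1.414.
Each quota rounded against its threshold gives North 4, South 2, East 2, West 2, Central 2 (total 12).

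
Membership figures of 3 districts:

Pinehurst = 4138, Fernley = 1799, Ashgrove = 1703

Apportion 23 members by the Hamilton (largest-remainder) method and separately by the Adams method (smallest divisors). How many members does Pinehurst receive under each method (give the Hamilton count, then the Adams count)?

Hamilton: Pinehurst 13, Fernley 5, Ashgrove 5.
Adams: Pinehurst 12, Fernley 6, Ashgrove 5.
Pinehurst gets 13 under Hamilton and 12 under Adams.

13 and 12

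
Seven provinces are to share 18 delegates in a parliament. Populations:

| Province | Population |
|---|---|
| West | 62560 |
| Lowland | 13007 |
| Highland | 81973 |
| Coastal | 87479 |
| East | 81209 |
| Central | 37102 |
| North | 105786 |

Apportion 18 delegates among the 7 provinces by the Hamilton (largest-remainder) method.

Total 469116; standard divisor 469116/18 = 26062.
Standard quotas: West 2.4004, Lowland 0.4991, Highland 3.1453, Coastal 3.3566, East 3.1160, Central 1.4236, North 4.0590.
Lower quotas: West 2, Lowland 0, Highland 3, Coastal 3, East 3, Central 1, North 4 (sum 16, leaving 2 seats).
Remainders in descending order: Lowland 0.4991, Central 0.4236, West 0.4004, Coastal 0.3566, Highland 0.1453, East 0.1160, North 0.0590.
Largest remainders: Lowland, Central receive the extra seats.

West 2; Lowland 1; Highland 3; Coastal 3; East 3; Central 2; North 4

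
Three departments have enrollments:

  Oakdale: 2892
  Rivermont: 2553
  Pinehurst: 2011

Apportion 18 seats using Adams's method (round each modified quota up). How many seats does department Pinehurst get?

5

Standard divisor 7456/18 ≈ 414.222; standard quotas: Oakdale 6.982, Rivermont 6.163, Pinehurst 4.855.
Rounding up gives 7, 7, 5 = 19 seats, so the divisor must be adjusted.
With modified divisor 450: modified quotas Oakdale 6.427, Rivermont 5.673, Pinehurst 4.469.
Rounding up: Oakdale 7, Rivermont 6, Pinehurst 5 (total 18).
Pinehurst receives 5.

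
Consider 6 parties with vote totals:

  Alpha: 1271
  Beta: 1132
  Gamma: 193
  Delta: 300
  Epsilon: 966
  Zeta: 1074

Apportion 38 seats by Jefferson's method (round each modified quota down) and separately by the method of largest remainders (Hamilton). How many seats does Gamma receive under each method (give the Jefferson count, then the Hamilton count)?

Jefferson: Alpha 10, Beta 9, Gamma 1, Delta 2, Epsilon 8, Zeta 8.
Hamilton: Alpha 10, Beta 9, Gamma 2, Delta 2, Epsilon 7, Zeta 8.
Gamma gets 1 under Jefferson and 2 under Hamilton.

1 and 2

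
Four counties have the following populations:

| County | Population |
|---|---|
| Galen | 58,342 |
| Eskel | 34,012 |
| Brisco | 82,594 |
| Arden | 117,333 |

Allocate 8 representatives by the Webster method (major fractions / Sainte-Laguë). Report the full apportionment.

Standard divisor 292281/8 ≈ 36535.125; standard quotas: Galen 1.597, Eskel 0.931, Brisco 2.261, Arden 3.212.
Rounding to the nearest integer gives Galen 2, Eskel 1, Brisco 2, Arden 3 — total 8, matching the house size, so no adjustment is needed.

Galen 2, Eskel 1, Brisco 2, Arden 3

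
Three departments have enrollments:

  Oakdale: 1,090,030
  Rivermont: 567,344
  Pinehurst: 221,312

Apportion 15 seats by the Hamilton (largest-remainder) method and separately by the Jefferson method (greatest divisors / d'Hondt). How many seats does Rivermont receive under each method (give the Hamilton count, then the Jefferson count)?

4 and 5

Hamilton: Oakdale 9, Rivermont 4, Pinehurst 2.
Jefferson: Oakdale 9, Rivermont 5, Pinehurst 1.
Rivermont gets 4 under Hamilton and 5 under Jefferson.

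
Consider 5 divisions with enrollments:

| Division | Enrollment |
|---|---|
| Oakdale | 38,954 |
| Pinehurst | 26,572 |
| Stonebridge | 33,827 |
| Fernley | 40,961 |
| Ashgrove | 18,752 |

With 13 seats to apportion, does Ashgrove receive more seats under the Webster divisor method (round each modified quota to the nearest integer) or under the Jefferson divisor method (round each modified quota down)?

Webster

Webster: Oakdale 3, Pinehurst 2, Stonebridge 3, Fernley 3, Ashgrove 2.
Jefferson: Oakdale 3, Pinehurst 2, Stonebridge 3, Fernley 4, Ashgrove 1.
Ashgrove gets 2 under Webster and 1 under Jefferson.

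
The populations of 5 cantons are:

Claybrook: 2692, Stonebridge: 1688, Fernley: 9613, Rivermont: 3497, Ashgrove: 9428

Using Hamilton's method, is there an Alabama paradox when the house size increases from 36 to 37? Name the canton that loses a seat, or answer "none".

At 36 seats: Claybrook 3, Stonebridge 2, Fernley 13, Rivermont 5, Ashgrove 13.
At 37 seats: Claybrook 4, Stonebridge 2, Fernley 13, Rivermont 5, Ashgrove 13.
No canton's allocation decreased.

none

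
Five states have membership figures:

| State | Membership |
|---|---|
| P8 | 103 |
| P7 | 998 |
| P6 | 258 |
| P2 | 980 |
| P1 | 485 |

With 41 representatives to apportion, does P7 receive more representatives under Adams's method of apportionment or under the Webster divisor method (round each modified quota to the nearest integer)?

Webster

Adams: P8 2, P7 14, P6 4, P2 14, P1 7.
Webster: P8 1, P7 15, P6 4, P2 14, P1 7.
P7 gets 14 under Adams and 15 under Webster.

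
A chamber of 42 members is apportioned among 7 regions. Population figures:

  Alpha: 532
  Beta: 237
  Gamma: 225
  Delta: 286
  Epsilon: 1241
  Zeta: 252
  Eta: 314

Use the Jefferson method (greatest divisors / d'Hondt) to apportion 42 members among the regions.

Alpha 7; Beta 3; Gamma 3; Delta 4; Epsilon 18; Zeta 3; Eta 4

Standard divisor 3087/42 ≈ 73.5; standard quotas: Alpha 7.238, Beta 3.224, Gamma 3.061, Delta 3.891, Epsilon 16.884, Zeta 3.429, Eta 4.272.
Rounding down gives 7, 3, 3, 3, 16, 3, 4 = 39 seats, so the divisor must be adjusted.
With modified divisor 68: modified quotas Alpha 7.824, Beta 3.485, Gamma 3.309, Delta 4.206, Epsilon 18.250, Zeta 3.706, Eta 4.618.
Rounding down: Alpha 7, Beta 3, Gamma 3, Delta 4, Epsilon 18, Zeta 3, Eta 4 (total 42).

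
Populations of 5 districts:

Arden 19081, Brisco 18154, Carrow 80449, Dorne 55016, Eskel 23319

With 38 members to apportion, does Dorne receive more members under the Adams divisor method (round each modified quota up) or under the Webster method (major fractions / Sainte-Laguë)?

Webster

Adams: Arden 4, Brisco 4, Carrow 15, Dorne 10, Eskel 5.
Webster: Arden 4, Brisco 3, Carrow 16, Dorne 11, Eskel 4.
Dorne gets 10 under Adams and 11 under Webster.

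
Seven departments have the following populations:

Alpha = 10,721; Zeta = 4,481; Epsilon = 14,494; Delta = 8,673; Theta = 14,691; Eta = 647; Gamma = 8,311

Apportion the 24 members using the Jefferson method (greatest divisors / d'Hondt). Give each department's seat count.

Alpha=4; Zeta=2; Epsilon=6; Delta=3; Theta=6; Eta=0; Gamma=3

Standard divisor 62018/24 ≈ 2584.083; standard quotas: Alpha 4.149, Zeta 1.734, Epsilon 5.609, Delta 3.356, Theta 5.685, Eta 0.250, Gamma 3.216.
Rounding down gives 4, 1, 5, 3, 5, 0, 3 = 21 seats, so the divisor must be adjusted.
With modified divisor 2200: modified quotas Alpha 4.873, Zeta 2.037, Epsilon 6.588, Delta 3.942, Theta 6.678, Eta 0.294, Gamma 3.778.
Rounding down: Alpha 4, Zeta 2, Epsilon 6, Delta 3, Theta 6, Eta 0, Gamma 3 (total 24).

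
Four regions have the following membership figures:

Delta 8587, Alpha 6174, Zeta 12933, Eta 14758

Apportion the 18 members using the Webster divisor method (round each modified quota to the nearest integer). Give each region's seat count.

Delta: 4, Alpha: 3, Zeta: 5, Eta: 6

Standard divisor 42452/18 ≈ 2358.444; standard quotas: Delta 3.641, Alpha 2.618, Zeta 5.484, Eta 6.258.
Rounding to the nearest integer gives Delta 4, Alpha 3, Zeta 5, Eta 6 — total 18, matching the house size, so no adjustment is needed.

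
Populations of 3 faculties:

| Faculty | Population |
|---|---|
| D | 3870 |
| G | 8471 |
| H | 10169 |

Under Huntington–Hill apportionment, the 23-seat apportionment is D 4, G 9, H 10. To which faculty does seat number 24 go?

H

Priority for the next seat is population ÷ (√(s·(s+1))).
Priorities: D 865.358, G 892.922, H 969.576.
Highest priority: H.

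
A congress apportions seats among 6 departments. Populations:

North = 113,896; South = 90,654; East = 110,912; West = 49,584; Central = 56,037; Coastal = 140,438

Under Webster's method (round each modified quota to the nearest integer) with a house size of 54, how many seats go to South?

9

Standard divisor 561521/54 ≈ 10398.537; standard quotas: North 10.953, South 8.718, East 10.666, West 4.768, Central 5.389, Coastal 13.506.
Rounding to the nearest integer gives 11, 9, 11, 5, 5, 14 = 55 seats, so the divisor must be adjusted.
With modified divisor 10500: modified quotas North 10.847, South 8.634, East 10.563, West 4.722, Central 5.337, Coastal 13.375.
Rounding to the nearest integer: North 11, South 9, East 11, West 5, Central 5, Coastal 13 (total 54).
South receives 9.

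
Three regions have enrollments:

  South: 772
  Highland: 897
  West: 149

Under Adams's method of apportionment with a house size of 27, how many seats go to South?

Standard divisor 1818/27 ≈ 67.333; standard quotas: South 11.465, Highland 13.322, West 2.213.
Rounding up gives 12, 14, 3 = 29 seats, so the divisor must be adjusted.
With modified divisor 72: modified quotas South 10.722, Highland 12.458, West 2.069.
Rounding up: South 11, Highland 13, West 3 (total 27).
South receives 11.

11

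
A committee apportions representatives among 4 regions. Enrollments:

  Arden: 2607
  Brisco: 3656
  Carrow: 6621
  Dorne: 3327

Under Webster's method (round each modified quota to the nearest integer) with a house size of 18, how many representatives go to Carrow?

Standard divisor 16211/18 ≈ 900.611; standard quotas: Arden 2.895, Brisco 4.059, Carrow 7.352, Dorne 3.694.
Rounding to the nearest integer gives Arden 3, Brisco 4, Carrow 7, Dorne 4 — total 18, matching the house size, so no adjustment is needed.
Carrow receives 7.

7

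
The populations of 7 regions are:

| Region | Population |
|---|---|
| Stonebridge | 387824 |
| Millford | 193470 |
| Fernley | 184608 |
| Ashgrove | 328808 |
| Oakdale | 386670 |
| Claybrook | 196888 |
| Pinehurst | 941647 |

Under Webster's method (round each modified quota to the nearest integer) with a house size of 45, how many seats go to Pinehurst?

Standard divisor 2619915/45 ≈ 58220.333; standard quotas: Stonebridge 6.661, Millford 3.323, Fernley 3.171, Ashgrove 5.648, Oakdale 6.641, Claybrook 3.382, Pinehurst 16.174.
Rounding to the nearest integer gives Stonebridge 7, Millford 3, Fernley 3, Ashgrove 6, Oakdale 7, Claybrook 3, Pinehurst 16 — total 45, matching the house size, so no adjustment is needed.
Pinehurst receives 16.

16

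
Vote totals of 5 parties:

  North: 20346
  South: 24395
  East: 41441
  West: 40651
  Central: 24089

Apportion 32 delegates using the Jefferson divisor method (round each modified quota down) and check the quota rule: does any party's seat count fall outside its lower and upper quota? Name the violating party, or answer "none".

none

Standard quotas: North 4.314, South 5.172, East 8.787, West 8.619, Central 5.108.
Jefferson allocation: North 4, South 5, East 9, West 9, Central 5.
Every allocation lies between the lower and upper quota.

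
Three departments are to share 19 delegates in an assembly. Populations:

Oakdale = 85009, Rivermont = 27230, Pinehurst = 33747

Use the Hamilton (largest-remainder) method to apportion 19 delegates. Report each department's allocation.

The standard divisor is 145986/19 ≈ 7683.474.
Standard quotas: Oakdale 11.0639, Rivermont 3.5440, Pinehurst 4.3922.
Lower quotas: Oakdale 11, Rivermont 3, Pinehurst 4 (sum 18, leaving 1 seat).
Remainders in descending order: Rivermont 0.5440, Pinehurst 0.3922, Oakdale 0.0639.
Largest remainder: Rivermont receives the extra seat.

Oakdale=11, Rivermont=4, Pinehurst=4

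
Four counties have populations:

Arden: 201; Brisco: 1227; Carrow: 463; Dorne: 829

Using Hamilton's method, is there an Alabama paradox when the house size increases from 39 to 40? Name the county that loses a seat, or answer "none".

none

At 39 seats: Arden 3, Brisco 17, Carrow 7, Dorne 12.
At 40 seats: Arden 3, Brisco 18, Carrow 7, Dorne 12.
No county's allocation decreased.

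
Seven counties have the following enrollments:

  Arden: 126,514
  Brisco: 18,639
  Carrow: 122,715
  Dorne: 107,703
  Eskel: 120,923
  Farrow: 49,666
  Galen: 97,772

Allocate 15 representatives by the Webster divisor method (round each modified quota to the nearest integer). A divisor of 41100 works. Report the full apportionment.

Arden 3, Brisco 0, Carrow 3, Dorne 3, Eskel 3, Farrow 1, Galen 2

With modified divisor 41100: modified quotas Arden 3.078, Brisco 0.454, Carrow 2.986, Dorne 2.621, Eskel 2.942, Farrow 1.208, Galen 2.379.
Rounding to the nearest integer: Arden 3, Brisco 0, Carrow 3, Dorne 3, Eskel 3, Farrow 1, Galen 2 (total 15).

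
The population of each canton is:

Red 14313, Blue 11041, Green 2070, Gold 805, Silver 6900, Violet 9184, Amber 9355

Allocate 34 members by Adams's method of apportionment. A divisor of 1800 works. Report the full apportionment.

Red: 8; Blue: 7; Green: 2; Gold: 1; Silver: 4; Violet: 6; Amber: 6

With modified divisor 1800: modified quotas Red 7.952, Blue 6.134, Green 1.150, Gold 0.447, Silver 3.833, Violet 5.102, Amber 5.197.
Rounding up: Red 8, Blue 7, Green 2, Gold 1, Silver 4, Violet 6, Amber 6 (total 34).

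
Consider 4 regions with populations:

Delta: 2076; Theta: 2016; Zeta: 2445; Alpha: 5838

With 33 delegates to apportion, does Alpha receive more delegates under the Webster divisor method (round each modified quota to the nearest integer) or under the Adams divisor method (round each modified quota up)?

Webster

Webster: Delta 6, Theta 5, Zeta 6, Alpha 16.
Adams: Delta 6, Theta 5, Zeta 7, Alpha 15.
Alpha gets 16 under Webster and 15 under Adams.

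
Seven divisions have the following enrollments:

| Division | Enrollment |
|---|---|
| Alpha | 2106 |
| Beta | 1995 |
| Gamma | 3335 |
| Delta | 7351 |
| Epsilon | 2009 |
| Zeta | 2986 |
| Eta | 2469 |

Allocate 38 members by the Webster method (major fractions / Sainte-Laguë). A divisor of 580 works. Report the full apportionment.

Alpha=4, Beta=3, Gamma=6, Delta=13, Epsilon=3, Zeta=5, Eta=4

With modified divisor 580: modified quotas Alpha 3.631, Beta 3.440, Gamma 5.750, Delta 12.674, Epsilon 3.464, Zeta 5.148, Eta 4.257.
Rounding to the nearest integer: Alpha 4, Beta 3, Gamma 6, Delta 13, Epsilon 3, Zeta 5, Eta 4 (total 38).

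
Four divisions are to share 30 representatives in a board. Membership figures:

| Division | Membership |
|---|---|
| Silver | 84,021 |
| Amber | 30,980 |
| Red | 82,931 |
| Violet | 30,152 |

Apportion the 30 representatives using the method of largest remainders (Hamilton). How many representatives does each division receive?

Silver: 11, Amber: 4, Red: 11, Violet: 4

The standard divisor is 228084/30 ≈ 7602.8.
Standard quotas: Silver 11.0513, Amber 4.0748, Red 10.9080, Violet 3.9659.
Lower quotas: Silver 11, Amber 4, Red 10, Violet 3 (sum 28, leaving 2 seats).
Remainders in descending order: Violet 0.9659, Red 0.9080, Amber 0.0748, Silver 0.0513.
Largest remainders: Violet, Red receive the extra seats.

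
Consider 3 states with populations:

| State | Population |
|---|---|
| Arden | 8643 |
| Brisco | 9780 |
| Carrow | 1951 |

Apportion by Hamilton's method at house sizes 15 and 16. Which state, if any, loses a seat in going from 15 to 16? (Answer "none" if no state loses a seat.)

At 15 seats: Arden 6, Brisco 7, Carrow 2.
At 16 seats: Arden 7, Brisco 8, Carrow 1.
Carrow drops from 2 to 1.

Carrow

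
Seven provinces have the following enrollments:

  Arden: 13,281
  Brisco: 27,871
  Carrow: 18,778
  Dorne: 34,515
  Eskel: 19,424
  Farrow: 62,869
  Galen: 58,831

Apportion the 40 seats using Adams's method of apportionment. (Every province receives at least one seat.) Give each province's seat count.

Standard divisor 235569/40 ≈ 5889.225; standard quotas: Arden 2.255, Brisco 4.733, Carrow 3.189, Dorne 5.861, Eskel 3.298, Farrow 10.675, Galen 9.990.
Rounding up gives 3, 5, 4, 6, 4, 11, 10 = 43 seats, so the divisor must be adjusted.
With modified divisor 6518.14: modified quotas Arden 2.038, Brisco 4.276, Carrow 2.881, Dorne 5.295, Eskel 2.980, Farrow 9.645, Galen 9.026.
Rounding up: Arden 3, Brisco 5, Carrow 3, Dorne 6, Eskel 3, Farrow 10, Galen 10 (total 40).

Arden: 3, Brisco: 5, Carrow: 3, Dorne: 6, Eskel: 3, Farrow: 10, Galen: 10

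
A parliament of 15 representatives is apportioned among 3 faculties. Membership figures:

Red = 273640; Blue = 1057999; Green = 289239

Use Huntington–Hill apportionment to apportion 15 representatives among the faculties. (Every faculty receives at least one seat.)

With divisor 111618: modified quotas Red 2.452, Blue 9.479, Green 2.591.
Geometric-mean thresholds: Red √(2·3)=2.449, Blue √(9·10)=9.487, Green √(2·3)=2.449.
Each quota rounded against its threshold gives Red 3, Blue 9, Green 3 (total 15).

Red=3, Blue=9, Green=3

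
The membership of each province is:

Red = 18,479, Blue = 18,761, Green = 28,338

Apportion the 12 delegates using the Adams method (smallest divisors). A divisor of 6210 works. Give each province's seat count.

Red 3, Blue 4, Green 5

With modified divisor 6210: modified quotas Red 2.976, Blue 3.021, Green 4.563.
Rounding up: Red 3, Blue 4, Green 5 (total 12).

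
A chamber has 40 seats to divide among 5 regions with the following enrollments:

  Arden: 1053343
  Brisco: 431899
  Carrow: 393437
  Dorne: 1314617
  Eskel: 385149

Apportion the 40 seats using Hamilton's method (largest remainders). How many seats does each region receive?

Standard divisor: 3578445 ÷ 40 ≈ 89461.125.
Standard quotas: Arden 11.7743, Brisco 4.8278, Carrow 4.3979, Dorne 14.6948, Eskel 4.3052.
Lower quotas: Arden 11, Brisco 4, Carrow 4, Dorne 14, Eskel 4 (sum 37, leaving 3 seats).
Remainders in descending order: Brisco 0.8278, Arden 0.7743, Dorne 0.6948, Carrow 0.3979, Eskel 0.3052.
The surplus seats go to Brisco, Arden, Dorne.

Arden 12, Brisco 5, Carrow 4, Dorne 15, Eskel 4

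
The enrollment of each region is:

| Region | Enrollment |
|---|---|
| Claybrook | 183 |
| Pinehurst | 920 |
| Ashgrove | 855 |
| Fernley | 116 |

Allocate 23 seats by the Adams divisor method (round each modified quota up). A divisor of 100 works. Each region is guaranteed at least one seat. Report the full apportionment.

Claybrook 2, Pinehurst 10, Ashgrove 9, Fernley 2

With modified divisor 100: modified quotas Claybrook 1.830, Pinehurst 9.200, Ashgrove 8.550, Fernley 1.160.
Rounding up: Claybrook 2, Pinehurst 10, Ashgrove 9, Fernley 2 (total 23).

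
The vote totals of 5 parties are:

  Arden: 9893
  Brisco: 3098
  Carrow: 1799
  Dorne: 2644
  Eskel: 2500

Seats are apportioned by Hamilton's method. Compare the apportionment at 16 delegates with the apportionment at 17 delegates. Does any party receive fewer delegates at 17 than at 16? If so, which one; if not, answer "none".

none

At 16 seats: Arden 8, Brisco 3, Carrow 1, Dorne 2, Eskel 2.
At 17 seats: Arden 8, Brisco 3, Carrow 2, Dorne 2, Eskel 2.
No party's allocation decreased.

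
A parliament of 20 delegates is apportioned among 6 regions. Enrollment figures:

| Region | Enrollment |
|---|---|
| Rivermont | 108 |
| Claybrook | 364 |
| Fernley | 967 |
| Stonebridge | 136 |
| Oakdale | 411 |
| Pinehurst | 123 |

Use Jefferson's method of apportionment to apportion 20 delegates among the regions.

Standard divisor 2109/20 ≈ 105.45; standard quotas: Rivermont 1.024, Claybrook 3.452, Fernley 9.170, Stonebridge 1.290, Oakdale 3.898, Pinehurst 1.166.
Rounding down gives 1, 3, 9, 1, 3, 1 = 18 seats, so the divisor must be adjusted.
With modified divisor 94: modified quotas Rivermont 1.149, Claybrook 3.872, Fernley 10.287, Stonebridge 1.447, Oakdale 4.372, Pinehurst 1.309.
Rounding down: Rivermont 1, Claybrook 3, Fernley 10, Stonebridge 1, Oakdale 4, Pinehurst 1 (total 20).

Rivermont 1, Claybrook 3, Fernley 10, Stonebridge 1, Oakdale 4, Pinehurst 1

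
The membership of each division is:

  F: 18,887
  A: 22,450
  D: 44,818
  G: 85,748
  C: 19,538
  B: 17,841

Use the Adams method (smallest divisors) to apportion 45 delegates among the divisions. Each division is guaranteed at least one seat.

Standard divisor 209282/45 ≈ 4650.711; standard quotas: F 4.061, A 4.827, D 9.637, G 18.438, C 4.201, B 3.836.
Rounding up gives 5, 5, 10, 19, 5, 4 = 48 seats, so the divisor must be adjusted.
With modified divisor 4930: modified quotas F 3.831, A 4.554, D 9.091, G 17.393, C 3.963, B 3.619.
Rounding up: F 4, A 5, D 10, G 18, C 4, B 4 (total 45).

F: 4, A: 5, D: 10, G: 18, C: 4, B: 4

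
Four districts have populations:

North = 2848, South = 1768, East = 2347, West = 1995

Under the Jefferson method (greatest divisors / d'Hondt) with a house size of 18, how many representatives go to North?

6

Standard divisor 8958/18 ≈ 497.667; standard quotas: North 5.723, South 3.553, East 4.716, West 4.009.
Rounding down gives 5, 3, 4, 4 = 16 seats, so the divisor must be adjusted.
With modified divisor 460: modified quotas North 6.191, South 3.843, East 5.102, West 4.337.
Rounding down: North 6, South 3, East 5, West 4 (total 18).
North receives 6.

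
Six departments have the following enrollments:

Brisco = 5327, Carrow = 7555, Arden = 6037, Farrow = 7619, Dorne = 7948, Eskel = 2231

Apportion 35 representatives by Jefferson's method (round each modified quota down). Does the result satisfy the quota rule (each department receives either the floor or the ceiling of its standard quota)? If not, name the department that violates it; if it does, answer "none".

none

Standard quotas: Brisco 5.078, Carrow 7.202, Arden 5.755, Farrow 7.263, Dorne 7.576, Eskel 2.127.
Jefferson allocation: Brisco 5, Carrow 7, Arden 6, Farrow 7, Dorne 8, Eskel 2.
Every allocation lies between the lower and upper quota.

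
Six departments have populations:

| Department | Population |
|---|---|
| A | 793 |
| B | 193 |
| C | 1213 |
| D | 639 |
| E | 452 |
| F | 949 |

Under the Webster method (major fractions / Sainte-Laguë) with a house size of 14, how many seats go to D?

2

Standard divisor 4239/14 ≈ 302.786; standard quotas: A 2.619, B 0.637, C 4.006, D 2.110, E 1.493, F 3.134.
Rounding to the nearest integer gives A 3, B 1, C 4, D 2, E 1, F 3 — total 14, matching the house size, so no adjustment is needed.
D receives 2.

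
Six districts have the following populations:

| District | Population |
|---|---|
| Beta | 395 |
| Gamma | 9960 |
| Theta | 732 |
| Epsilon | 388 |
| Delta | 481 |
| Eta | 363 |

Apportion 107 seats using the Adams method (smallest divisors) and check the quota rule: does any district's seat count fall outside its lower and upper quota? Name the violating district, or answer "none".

Gamma

Standard quotas: Beta 3.431, Gamma 86.510, Theta 6.358, Epsilon 3.370, Delta 4.178, Eta 3.153.
Adams allocation: Beta 4, Gamma 83, Theta 7, Epsilon 4, Delta 5, Eta 4.
Gamma has quota 86.510 (lower 86, upper 87) but receives 83 — outside the quota interval.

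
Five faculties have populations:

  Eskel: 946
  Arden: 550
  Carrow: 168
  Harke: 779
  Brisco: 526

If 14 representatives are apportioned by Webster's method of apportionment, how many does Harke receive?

Standard divisor 2969/14 ≈ 212.071; standard quotas: Eskel 4.461, Arden 2.593, Carrow 0.792, Harke 3.673, Brisco 2.480.
Rounding to the nearest integer gives Eskel 4, Arden 3, Carrow 1, Harke 4, Brisco 2 — total 14, matching the house size, so no adjustment is needed.
Harke receives 4.

4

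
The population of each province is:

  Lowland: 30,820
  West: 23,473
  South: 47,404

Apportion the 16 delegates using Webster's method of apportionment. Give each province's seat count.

Lowland 5; West 4; South 7

Standard divisor 101697/16 ≈ 6356.062; standard quotas: Lowland 4.849, West 3.693, South 7.458.
Rounding to the nearest integer gives Lowland 5, West 4, South 7 — total 16, matching the house size, so no adjustment is needed.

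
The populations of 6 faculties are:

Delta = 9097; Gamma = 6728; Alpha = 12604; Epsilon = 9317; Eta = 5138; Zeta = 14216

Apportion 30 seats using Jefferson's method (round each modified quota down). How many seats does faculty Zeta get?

8

Standard divisor 57100/30 ≈ 1903.333; standard quotas: Delta 4.780, Gamma 3.535, Alpha 6.622, Epsilon 4.895, Eta 2.699, Zeta 7.469.
Rounding down gives 4, 3, 6, 4, 2, 7 = 26 seats, so the divisor must be adjusted.
With modified divisor 1740: modified quotas Delta 5.228, Gamma 3.867, Alpha 7.244, Epsilon 5.355, Eta 2.953, Zeta 8.170.
Rounding down: Delta 5, Gamma 3, Alpha 7, Epsilon 5, Eta 2, Zeta 8 (total 30).
Zeta receives 8.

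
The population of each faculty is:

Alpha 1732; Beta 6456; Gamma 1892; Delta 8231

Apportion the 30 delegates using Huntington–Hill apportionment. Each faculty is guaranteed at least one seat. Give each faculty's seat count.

Alpha 3, Beta 11, Gamma 3, Delta 13

With divisor 613: modified quotas Alpha 2.825, Beta 10.532, Gamma 3.086, Delta 13.427.
Geometric-mean thresholds: Alpha √(2·3)=2.449, Beta √(10·11)=10.488, Gamma √(3·4)=3.464, Delta √(13·14)=13.491.
Each quota rounded against its threshold gives Alpha 3, Beta 11, Gamma 3, Delta 13 (total 30).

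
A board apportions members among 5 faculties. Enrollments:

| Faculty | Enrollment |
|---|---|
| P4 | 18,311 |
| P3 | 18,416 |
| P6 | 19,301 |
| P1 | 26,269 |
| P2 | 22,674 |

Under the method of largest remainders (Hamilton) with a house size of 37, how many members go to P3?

7

Standard divisor: 104971 ÷ 37 ≈ 2837.054.
Standard quotas: P4 6.4542, P3 6.4912, P6 6.8032, P1 9.2593, P2 7.9921.
Lower quotas: P4 6, P3 6, P6 6, P1 9, P2 7 (sum 34, leaving 3 seats).
Remainders in descending order: P2 0.9921, P6 0.8032, P3 0.4912, P4 0.4542, P1 0.2593.
Largest remainders: P2, P6, P3 receive the extra seats.
P3 receives 7.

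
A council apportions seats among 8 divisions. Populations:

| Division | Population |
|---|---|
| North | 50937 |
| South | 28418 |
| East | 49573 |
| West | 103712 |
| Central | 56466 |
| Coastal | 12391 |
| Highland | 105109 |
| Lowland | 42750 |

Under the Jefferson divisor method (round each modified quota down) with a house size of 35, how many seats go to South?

Standard divisor 449356/35 ≈ 12838.743; standard quotas: North 3.967, South 2.213, East 3.861, West 8.078, Central 4.398, Coastal 0.965, Highland 8.187, Lowland 3.330.
Rounding down gives 3, 2, 3, 8, 4, 0, 8, 3 = 31 seats, so the divisor must be adjusted.
With modified divisor 11600: modified quotas North 4.391, South 2.450, East 4.274, West 8.941, Central 4.868, Coastal 1.068, Highland 9.061, Lowland 3.685.
Rounding down: North 4, South 2, East 4, West 8, Central 4, Coastal 1, Highland 9, Lowland 3 (total 35).
South receives 2.

2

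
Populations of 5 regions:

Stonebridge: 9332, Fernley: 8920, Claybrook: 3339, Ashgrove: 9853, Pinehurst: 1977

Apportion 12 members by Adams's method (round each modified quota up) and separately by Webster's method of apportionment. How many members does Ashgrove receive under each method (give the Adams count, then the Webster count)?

3 and 4

Adams: Stonebridge 3, Fernley 3, Claybrook 2, Ashgrove 3, Pinehurst 1.
Webster: Stonebridge 3, Fernley 3, Claybrook 1, Ashgrove 4, Pinehurst 1.
Ashgrove gets 3 under Adams and 4 under Webster.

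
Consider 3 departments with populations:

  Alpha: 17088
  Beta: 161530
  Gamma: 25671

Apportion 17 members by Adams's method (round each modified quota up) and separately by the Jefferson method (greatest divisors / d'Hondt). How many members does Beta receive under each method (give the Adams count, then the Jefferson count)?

Adams: Alpha 2, Beta 13, Gamma 2.
Jefferson: Alpha 1, Beta 14, Gamma 2.
Beta gets 13 under Adams and 14 under Jefferson.

13 and 14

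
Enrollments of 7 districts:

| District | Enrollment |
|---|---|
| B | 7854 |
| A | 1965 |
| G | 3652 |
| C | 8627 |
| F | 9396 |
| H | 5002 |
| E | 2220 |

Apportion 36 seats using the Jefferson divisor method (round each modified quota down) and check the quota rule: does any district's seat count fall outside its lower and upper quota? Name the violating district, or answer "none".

Standard quotas: B 7.303, A 1.827, G 3.396, C 8.022, F 8.737, H 4.651, E 2.064.
Jefferson allocation: B 7, A 2, G 3, C 8, F 9, H 5, E 2.
Every allocation lies between the lower and upper quota.

none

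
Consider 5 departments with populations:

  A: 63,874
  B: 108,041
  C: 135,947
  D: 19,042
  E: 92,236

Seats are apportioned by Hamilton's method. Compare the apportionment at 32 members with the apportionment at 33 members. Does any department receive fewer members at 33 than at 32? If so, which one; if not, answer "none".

D

At 32 seats: A 5, B 8, C 10, D 2, E 7.
At 33 seats: A 5, B 9, C 11, D 1, E 7.
D drops from 2 to 1.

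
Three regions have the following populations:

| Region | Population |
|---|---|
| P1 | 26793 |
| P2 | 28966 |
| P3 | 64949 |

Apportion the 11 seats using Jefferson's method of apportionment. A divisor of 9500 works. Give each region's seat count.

With modified divisor 9500: modified quotas P1 2.820, P2 3.049, P3 6.837.
Rounding down: P1 2, P2 3, P3 6 (total 11).

P1 2, P2 3, P3 6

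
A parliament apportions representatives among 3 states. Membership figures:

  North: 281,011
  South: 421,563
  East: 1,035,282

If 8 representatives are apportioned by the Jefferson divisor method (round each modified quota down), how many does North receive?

1

Standard divisor 1737856/8 ≈ 217232; standard quotas: North 1.294, South 1.941, East 4.766.
Rounding down gives 1, 1, 4 = 6 seats, so the divisor must be adjusted.
With modified divisor 189800: modified quotas North 1.481, South 2.221, East 5.455.
Rounding down: North 1, South 2, East 5 (total 8).
North receives 1.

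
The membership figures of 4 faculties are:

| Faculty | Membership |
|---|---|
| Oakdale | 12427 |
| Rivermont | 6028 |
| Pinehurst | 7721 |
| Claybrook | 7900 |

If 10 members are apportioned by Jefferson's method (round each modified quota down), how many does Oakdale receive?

Standard divisor 34076/10 ≈ 3407.6; standard quotas: Oakdale 3.647, Rivermont 1.769, Pinehurst 2.266, Claybrook 2.318.
Rounding down gives 3, 1, 2, 2 = 8 seats, so the divisor must be adjusted.
With modified divisor 2800: modified quotas Oakdale 4.438, Rivermont 2.153, Pinehurst 2.757, Claybrook 2.821.
Rounding down: Oakdale 4, Rivermont 2, Pinehurst 2, Claybrook 2 (total 10).
Oakdale receives 4.

4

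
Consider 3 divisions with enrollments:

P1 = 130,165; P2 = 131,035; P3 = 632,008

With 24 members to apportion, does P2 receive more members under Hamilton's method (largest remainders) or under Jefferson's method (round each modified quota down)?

Hamilton: P1 3, P2 4, P3 17.
Jefferson: P1 3, P2 3, P3 18.
P2 gets 4 under Hamilton and 3 under Jefferson.

Hamilton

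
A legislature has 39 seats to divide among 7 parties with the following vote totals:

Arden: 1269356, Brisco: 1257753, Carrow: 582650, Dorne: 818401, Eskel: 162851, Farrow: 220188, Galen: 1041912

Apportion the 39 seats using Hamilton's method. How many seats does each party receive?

The standard divisor is 5353111/39 ≈ 137259.256.
Standard quotas: Arden 9.2479, Brisco 9.1633, Carrow 4.2449, Dorne 5.9624, Eskel 1.1864, Farrow 1.6042, Galen 7.5908.
Lower quotas: Arden 9, Brisco 9, Carrow 4, Dorne 5, Eskel 1, Farrow 1, Galen 7 (sum 36, leaving 3 seats).
Remainders in descending order: Dorne 0.9624, Farrow 0.6042, Galen 0.5908, Arden 0.2479, Carrow 0.2449, Eskel 0.1864, Brisco 0.1633.
Largest remainders: Dorne, Farrow, Galen receive the extra seats.

Arden 9, Brisco 9, Carrow 4, Dorne 6, Eskel 1, Farrow 2, Galen 8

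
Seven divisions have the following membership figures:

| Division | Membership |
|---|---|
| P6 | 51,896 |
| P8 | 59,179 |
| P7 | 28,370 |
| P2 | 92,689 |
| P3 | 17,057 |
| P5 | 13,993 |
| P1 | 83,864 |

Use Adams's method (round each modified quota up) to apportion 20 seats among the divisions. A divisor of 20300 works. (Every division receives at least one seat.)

P6=3, P8=3, P7=2, P2=5, P3=1, P5=1, P1=5

With modified divisor 20300: modified quotas P6 2.556, P8 2.915, P7 1.398, P2 4.566, P3 0.840, P5 0.689, P1 4.131.
Rounding up: P6 3, P8 3, P7 2, P2 5, P3 1, P5 1, P1 5 (total 20).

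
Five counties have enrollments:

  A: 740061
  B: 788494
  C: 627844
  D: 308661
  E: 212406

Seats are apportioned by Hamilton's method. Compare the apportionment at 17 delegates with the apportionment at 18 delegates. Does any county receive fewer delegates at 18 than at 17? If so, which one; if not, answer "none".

none

At 17 seats: A 5, B 5, C 4, D 2, E 1.
At 18 seats: A 5, B 5, C 4, D 2, E 2.
No county's allocation decreased.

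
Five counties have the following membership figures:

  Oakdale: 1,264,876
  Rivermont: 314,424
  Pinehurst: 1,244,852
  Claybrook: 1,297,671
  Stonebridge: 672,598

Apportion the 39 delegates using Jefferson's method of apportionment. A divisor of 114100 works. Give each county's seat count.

Oakdale 11, Rivermont 2, Pinehurst 10, Claybrook 11, Stonebridge 5

With modified divisor 114100: modified quotas Oakdale 11.086, Rivermont 2.756, Pinehurst 10.910, Claybrook 11.373, Stonebridge 5.895.
Rounding down: Oakdale 11, Rivermont 2, Pinehurst 10, Claybrook 11, Stonebridge 5 (total 39).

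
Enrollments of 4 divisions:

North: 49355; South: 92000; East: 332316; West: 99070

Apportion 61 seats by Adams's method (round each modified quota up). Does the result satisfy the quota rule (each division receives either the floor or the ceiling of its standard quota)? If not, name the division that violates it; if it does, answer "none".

East

Standard quotas: North 5.257, South 9.798, East 35.393, West 10.551.
Adams allocation: North 6, South 10, East 34, West 11.
East has quota 35.393 (lower 35, upper 36) but receives 34 — outside the quota interval.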